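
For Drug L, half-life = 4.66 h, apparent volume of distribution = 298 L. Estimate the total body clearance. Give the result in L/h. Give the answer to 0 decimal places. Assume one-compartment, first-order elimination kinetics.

k = ln2 / t½ = 0.693147 / 4.66 = 0.1487 h⁻¹
CL = k × Vd = 0.1487 × 298 = 44.31 L/h

44 L/h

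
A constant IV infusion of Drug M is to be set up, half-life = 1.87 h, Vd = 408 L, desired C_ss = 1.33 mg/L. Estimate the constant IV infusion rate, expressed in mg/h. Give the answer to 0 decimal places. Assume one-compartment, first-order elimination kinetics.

201 mg/h

k = ln2 / t½ = 0.693147 / 1.87 = 0.3707 h⁻¹
CL = k × Vd = 0.3707 × 408 = 151.2 L/h
At steady state, infusion rate R₀ = Css × CL = 1.33 × 151.2 = 201.1 mg/h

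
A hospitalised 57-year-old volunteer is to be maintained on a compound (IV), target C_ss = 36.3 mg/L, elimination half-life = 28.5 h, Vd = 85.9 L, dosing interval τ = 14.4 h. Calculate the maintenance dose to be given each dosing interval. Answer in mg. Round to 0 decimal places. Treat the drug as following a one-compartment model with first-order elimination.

1092 mg

k = ln2 / t½ = 0.693147 / 28.5 = 0.02432 h⁻¹
CL = k × Vd = 0.02432 × 85.9 = 2.089 L/h
At steady state, Dose/τ = Css × CL.
Dose = Css × CL × τ = 36.3 × 2.089 × 14.4 = 1092 mg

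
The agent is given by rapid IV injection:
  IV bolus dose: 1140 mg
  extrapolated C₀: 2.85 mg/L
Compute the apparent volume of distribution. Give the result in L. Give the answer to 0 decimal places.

400 L

Vd = Dose / C₀ = 1140 / 2.85 = 400.0 L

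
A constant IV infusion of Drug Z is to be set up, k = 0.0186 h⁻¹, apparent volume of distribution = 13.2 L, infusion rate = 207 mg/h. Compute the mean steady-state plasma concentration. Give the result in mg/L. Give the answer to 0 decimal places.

CL = k × Vd = 0.01860 × 13.2 = 0.2455 L/h
At steady state Css = R₀ / CL = 207 / 0.2455 = 843.2 mg/L

843 mg/L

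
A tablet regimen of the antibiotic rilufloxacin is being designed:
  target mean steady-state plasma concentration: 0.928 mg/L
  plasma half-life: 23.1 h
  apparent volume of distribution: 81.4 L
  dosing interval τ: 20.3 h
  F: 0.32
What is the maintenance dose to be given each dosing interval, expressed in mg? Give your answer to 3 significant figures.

144 mg

k = ln2 / t½ = 0.693147 / 23.1 = 0.03001 h⁻¹
CL = k × Vd = 0.03001 × 81.4 = 2.443 L/h
At steady state, F × (Dose/τ) = Css × CL.
Dose = Css × CL × τ / F = 0.928 × 2.443 × 20.3 / 0.32 = 143.8 mg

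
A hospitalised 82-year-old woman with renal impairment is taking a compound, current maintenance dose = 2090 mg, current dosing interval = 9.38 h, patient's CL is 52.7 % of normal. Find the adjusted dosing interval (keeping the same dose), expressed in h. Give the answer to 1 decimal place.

To keep the same average steady-state level, dosing rate must scale with clearance.
CL ratio = 52.7 / 100 = 0.5270
New interval (same dose) = 9.38 / 0.5270 = 17.80 h

17.8 h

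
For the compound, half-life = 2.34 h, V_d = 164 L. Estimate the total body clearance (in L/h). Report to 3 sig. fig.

48.6 L/h

k = ln2 / t½ = 0.693147 / 2.34 = 0.2962 h⁻¹
CL = k × Vd = 0.2962 × 164 = 48.58 L/h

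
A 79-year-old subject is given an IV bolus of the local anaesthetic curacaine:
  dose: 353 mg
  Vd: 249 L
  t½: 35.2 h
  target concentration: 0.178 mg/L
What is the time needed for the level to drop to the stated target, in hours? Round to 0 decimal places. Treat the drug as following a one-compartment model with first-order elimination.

C₀ = Dose / Vd = 353.0 / 249 = 1.418 mg/L
k = ln2 / t½ = 0.693147 / 35.2 = 0.01969 h⁻¹
t = ln(C₀ / C) / k = ln(1.418 / 0.178) / 0.01969
  = ln(7.966) / 0.01969 = 2.075 / 0.01969 = 105.4 h

105 h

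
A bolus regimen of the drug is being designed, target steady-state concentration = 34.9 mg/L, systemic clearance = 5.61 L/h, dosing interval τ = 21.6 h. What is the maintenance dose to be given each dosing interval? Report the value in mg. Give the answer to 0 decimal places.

At steady state, Dose/τ = Css × CL.
Dose = Css × CL × τ = 34.9 × 5.610 × 21.6 = 4229 mg

4229 mg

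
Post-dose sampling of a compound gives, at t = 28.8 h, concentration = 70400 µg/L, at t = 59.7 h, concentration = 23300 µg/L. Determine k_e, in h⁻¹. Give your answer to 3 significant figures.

0.0358 h⁻¹

k = ln(C₁/C₂) / (t₂ − t₁) = ln(70400/23300) / (59.7 − 28.8)
  = 1.106 / 30.90 = 0.03579 h⁻¹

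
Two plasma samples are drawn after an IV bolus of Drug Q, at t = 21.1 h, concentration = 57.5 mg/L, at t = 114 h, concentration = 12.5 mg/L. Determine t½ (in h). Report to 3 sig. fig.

42.2 h

k = ln(C₁/C₂) / (t₂ − t₁) = ln(57.5/12.5) / (114 − 21.1)
  = 1.526 / 92.90 = 0.01643 h⁻¹
t½ = ln2 / k = 0.693147 / 0.01643 = 42.19 h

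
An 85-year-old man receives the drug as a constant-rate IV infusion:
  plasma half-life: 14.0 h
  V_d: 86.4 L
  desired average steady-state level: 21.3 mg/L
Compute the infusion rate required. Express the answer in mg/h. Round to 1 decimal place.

91.1 mg/h

k = ln2 / t½ = 0.693147 / 14.0 = 0.04951 h⁻¹
CL = k × Vd = 0.04951 × 86.4 = 4.278 L/h
At steady state, infusion rate R₀ = Css × CL = 21.3 × 4.278 = 91.12 mg/h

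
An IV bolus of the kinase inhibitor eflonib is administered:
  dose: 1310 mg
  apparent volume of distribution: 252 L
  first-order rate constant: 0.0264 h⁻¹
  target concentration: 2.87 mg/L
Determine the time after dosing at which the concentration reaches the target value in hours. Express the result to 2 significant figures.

23 h

C₀ = Dose / Vd = 1310 / 252 = 5.198 mg/L
t = ln(C₀ / C) / k = ln(5.198 / 2.87) / 0.02640
  = ln(1.811) / 0.02640 = 0.5939 / 0.02640 = 22.50 h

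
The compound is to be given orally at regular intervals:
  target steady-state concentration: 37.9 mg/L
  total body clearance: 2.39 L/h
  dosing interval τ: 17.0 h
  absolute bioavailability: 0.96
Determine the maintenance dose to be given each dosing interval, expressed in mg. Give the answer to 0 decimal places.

1604 mg

At steady state, F × (Dose/τ) = Css × CL.
Dose = Css × CL × τ / F = 37.9 × 2.390 × 17.0 / 0.96 = 1604 mg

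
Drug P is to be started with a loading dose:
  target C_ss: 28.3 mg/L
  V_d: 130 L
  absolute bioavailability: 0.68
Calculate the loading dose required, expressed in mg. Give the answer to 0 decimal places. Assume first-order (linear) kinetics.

LD = Css × Vd / F = 28.3 × 130 / 0.68 = 5410 mg

5410 mg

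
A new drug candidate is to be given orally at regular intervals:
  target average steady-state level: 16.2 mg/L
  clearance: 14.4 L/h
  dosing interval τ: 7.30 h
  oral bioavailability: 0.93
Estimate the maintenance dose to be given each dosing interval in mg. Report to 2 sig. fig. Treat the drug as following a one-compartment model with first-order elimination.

At steady state, F × (Dose/τ) = Css × CL.
Dose = Css × CL × τ / F = 16.2 × 14.40 × 7.30 / 0.93 = 1831 mg

1800 mg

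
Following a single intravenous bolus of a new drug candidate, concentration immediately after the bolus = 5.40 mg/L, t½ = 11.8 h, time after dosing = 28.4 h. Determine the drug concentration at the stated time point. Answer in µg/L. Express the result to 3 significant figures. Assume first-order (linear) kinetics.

k = ln2 / t½ = 0.693147 / 11.8 = 0.05874 h⁻¹
C = C₀ · e^(−k·t) = 5.400 × e^(−0.05874 × 28.4)
  = 5.400 × 0.1886 = 1.018 mg/L
Convert: 1.018 mg/L × 1000 = 1018 µg/L

1020 µg/L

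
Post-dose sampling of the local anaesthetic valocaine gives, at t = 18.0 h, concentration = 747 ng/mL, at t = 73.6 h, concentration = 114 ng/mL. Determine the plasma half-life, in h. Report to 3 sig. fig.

k = ln(C₁/C₂) / (t₂ − t₁) = ln(747/114) / (73.6 − 18.0)
  = 1.880 / 55.60 = 0.03381 h⁻¹
t½ = ln2 / k = 0.693147 / 0.03381 = 20.50 h

20.5 h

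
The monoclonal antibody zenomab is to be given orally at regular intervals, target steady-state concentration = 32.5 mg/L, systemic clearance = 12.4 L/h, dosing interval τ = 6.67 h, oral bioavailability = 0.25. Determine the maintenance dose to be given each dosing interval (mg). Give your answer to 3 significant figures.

10800 mg

At steady state, F × (Dose/τ) = Css × CL.
Dose = Css × CL × τ / F = 32.5 × 12.40 × 6.67 / 0.25 = 10750 mg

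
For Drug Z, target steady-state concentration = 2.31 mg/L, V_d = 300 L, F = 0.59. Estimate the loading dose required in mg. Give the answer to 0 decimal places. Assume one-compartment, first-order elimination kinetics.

LD = Css × Vd / F = 2.31 × 300 / 0.59 = 1175 mg

1175 mg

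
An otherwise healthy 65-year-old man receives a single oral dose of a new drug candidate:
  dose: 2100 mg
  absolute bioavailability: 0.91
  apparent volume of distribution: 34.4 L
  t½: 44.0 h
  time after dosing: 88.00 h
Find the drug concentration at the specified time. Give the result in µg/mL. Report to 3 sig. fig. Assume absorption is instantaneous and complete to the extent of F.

13.9 µg/mL

Amount reaching circulation = F × Dose = 0.91 × 2100 = 1911 mg
C₀ = F·Dose / Vd = 1911 / 34.4 = 55.55 mg/L
k = ln2 / t½ = 0.693147 / 44.0 = 0.01575 h⁻¹
t / t½ = 88.00 / 44.0 = 2 half-lives
C = C₀ × (1/2)^2 = 55.55 × 0.2500 = 13.89 mg/L
(13.89 mg/L = 13.89 µg/mL)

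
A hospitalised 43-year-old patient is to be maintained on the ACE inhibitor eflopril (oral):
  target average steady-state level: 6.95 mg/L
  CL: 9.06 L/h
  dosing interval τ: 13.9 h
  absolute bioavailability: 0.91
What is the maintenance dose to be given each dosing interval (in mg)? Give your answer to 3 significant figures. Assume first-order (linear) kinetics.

962 mg

At steady state, F × (Dose/τ) = Css × CL.
Dose = Css × CL × τ / F = 6.95 × 9.060 × 13.9 / 0.91 = 961.8 mg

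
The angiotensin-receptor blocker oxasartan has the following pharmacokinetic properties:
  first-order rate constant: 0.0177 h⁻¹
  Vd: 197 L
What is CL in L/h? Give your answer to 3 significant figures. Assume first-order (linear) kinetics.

3.49 L/h

CL = k × Vd = 0.0177 × 197 = 3.487 L/h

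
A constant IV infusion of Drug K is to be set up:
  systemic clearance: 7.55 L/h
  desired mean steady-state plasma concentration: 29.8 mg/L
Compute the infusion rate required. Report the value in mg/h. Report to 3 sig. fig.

At steady state, infusion rate R₀ = Css × CL = 29.8 × 7.550 = 225.0 mg/h

225 mg/h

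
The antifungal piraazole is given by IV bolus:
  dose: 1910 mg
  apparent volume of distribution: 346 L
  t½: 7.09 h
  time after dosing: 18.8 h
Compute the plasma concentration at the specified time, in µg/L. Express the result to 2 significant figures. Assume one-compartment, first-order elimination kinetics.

880 µg/L

C₀ = Dose / Vd = 1910 / 346 = 5.520 mg/L
k = ln2 / t½ = 0.693147 / 7.09 = 0.09776 h⁻¹
C = C₀ · e^(−k·t) = 5.520 × e^(−0.09776 × 18.8)
  = 5.520 × 0.1592 = 0.8788 mg/L
Convert: 0.8788 mg/L × 1000 = 878.8 µg/L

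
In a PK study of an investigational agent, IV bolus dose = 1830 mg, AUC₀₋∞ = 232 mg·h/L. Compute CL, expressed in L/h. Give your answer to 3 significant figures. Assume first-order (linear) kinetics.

7.89 L/h

CL = Dose / AUC = 1830 / 232 = 7.888 L/h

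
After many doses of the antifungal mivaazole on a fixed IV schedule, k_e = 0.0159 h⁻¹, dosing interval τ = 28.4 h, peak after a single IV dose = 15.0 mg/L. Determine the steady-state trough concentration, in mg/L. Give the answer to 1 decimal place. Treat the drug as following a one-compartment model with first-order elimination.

e^(−kτ) = e^(−0.01590 × 28.4) = 0.6366
Accumulation ratio R = 1 / (1 − e^(−kτ)) = 1 / (1 − 0.6366) = 2.752
Steady-state trough = C₀ × R × e^(−kτ) = 15.0 × 2.752 × 0.6366 = 26.28 mg/L

26.3 mg/L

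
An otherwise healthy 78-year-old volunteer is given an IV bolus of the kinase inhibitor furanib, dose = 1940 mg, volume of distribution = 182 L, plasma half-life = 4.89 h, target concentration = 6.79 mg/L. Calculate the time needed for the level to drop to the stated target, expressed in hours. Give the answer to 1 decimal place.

3.2 h

C₀ = Dose / Vd = 1940 / 182 = 10.66 mg/L
k = ln2 / t½ = 0.693147 / 4.89 = 0.1417 h⁻¹
t = ln(C₀ / C) / k = ln(10.66 / 6.79) / 0.1417
  = ln(1.570) / 0.1417 = 0.4511 / 0.1417 = 3.183 h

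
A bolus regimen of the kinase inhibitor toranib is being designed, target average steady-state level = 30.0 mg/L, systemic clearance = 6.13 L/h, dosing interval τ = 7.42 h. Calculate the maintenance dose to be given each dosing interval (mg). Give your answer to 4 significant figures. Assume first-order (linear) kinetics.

At steady state, Dose/τ = Css × CL.
Dose = Css × CL × τ = 30.0 × 6.130 × 7.42 = 1365 mg

1365 mg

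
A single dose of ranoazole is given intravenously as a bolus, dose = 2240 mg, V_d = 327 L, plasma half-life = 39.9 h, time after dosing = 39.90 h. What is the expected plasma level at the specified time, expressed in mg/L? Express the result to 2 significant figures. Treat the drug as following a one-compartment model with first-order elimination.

C₀ = Dose / Vd = 2240 / 327 = 6.850 mg/L
k = ln2 / t½ = 0.693147 / 39.9 = 0.01737 h⁻¹
t / t½ = 39.90 / 39.9 = 1 half-lives
C = C₀ × (1/2)^1 = 6.850 × 0.5000 = 3.425 mg/L

3.4 mg/L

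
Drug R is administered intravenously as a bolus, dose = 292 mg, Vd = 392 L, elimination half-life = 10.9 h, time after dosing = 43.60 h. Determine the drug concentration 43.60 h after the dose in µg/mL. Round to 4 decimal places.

C₀ = Dose / Vd = 292.0 / 392 = 0.7449 mg/L
k = ln2 / t½ = 0.693147 / 10.9 = 0.06359 h⁻¹
t / t½ = 43.60 / 10.9 = 4 half-lives
C = C₀ × (1/2)^4 = 0.7449 × 0.06250 = 0.04656 mg/L
(0.04656 mg/L = 0.04656 µg/mL)

0.0466 µg/mL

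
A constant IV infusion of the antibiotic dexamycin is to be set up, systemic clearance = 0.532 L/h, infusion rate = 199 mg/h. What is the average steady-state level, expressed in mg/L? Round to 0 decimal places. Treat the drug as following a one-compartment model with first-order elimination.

At steady state Css = R₀ / CL = 199 / 0.5320 = 374.1 mg/L

374 mg/L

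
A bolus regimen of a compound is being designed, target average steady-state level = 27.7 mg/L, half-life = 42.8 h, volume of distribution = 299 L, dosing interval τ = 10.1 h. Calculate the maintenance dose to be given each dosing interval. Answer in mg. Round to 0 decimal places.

1355 mg

k = ln2 / t½ = 0.693147 / 42.8 = 0.01620 h⁻¹
CL = k × Vd = 0.01620 × 299 = 4.844 L/h
At steady state, Dose/τ = Css × CL.
Dose = Css × CL × τ = 27.7 × 4.844 × 10.1 = 1355 mg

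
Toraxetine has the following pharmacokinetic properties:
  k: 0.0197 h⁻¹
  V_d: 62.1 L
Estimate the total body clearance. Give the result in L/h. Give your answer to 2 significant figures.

1.2 L/h

CL = k × Vd = 0.0197 × 62.1 = 1.223 L/h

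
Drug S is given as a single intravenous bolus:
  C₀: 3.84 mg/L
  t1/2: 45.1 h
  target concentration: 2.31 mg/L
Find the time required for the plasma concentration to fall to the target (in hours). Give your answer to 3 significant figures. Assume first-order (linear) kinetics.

33.1 h

k = ln2 / t½ = 0.693147 / 45.1 = 0.01537 h⁻¹
t = ln(C₀ / C) / k = ln(3.840 / 2.31) / 0.01537
  = ln(1.662) / 0.01537 = 0.5080 / 0.01537 = 33.05 h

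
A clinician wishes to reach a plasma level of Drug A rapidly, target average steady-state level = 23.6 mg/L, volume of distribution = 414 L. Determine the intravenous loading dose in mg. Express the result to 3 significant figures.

LD = Css × Vd = 23.6 × 414 = 9770 mg

9770 mg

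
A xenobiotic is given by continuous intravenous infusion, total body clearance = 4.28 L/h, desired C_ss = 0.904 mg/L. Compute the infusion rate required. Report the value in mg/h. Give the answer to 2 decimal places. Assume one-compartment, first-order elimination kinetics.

3.87 mg/h

At steady state, infusion rate R₀ = Css × CL = 0.904 × 4.280 = 3.869 mg/h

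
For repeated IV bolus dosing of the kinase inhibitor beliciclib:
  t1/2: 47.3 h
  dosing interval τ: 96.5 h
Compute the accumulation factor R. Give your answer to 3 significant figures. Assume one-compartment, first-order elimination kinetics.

k = ln2 / t½ = 0.693147 / 47.3 = 0.01465 h⁻¹
e^(−kτ) = e^(−0.01465 × 96.5) = 0.2432
Accumulation ratio R = 1 / (1 − e^(−kτ)) = 1 / (1 − 0.2432) = 1.321

1.32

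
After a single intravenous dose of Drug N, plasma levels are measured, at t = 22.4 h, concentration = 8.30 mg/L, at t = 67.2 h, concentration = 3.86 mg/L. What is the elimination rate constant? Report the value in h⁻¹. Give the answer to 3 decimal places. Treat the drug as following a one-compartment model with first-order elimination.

k = ln(C₁/C₂) / (t₂ − t₁) = ln(8.30/3.86) / (67.2 − 22.4)
  = 0.7656 / 44.80 = 0.01709 h⁻¹

0.017 h⁻¹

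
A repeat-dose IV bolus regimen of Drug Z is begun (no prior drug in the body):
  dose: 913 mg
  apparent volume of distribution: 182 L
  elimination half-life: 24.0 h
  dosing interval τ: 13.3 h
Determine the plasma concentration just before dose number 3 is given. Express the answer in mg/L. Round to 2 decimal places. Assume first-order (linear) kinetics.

5.74 mg/L

C₀ per dose = Dose / Vd = 913 / 182 = 5.016 mg/L
k = ln2 / t½ = 0.693147 / 24.0 = 0.02888 h⁻¹
Fraction remaining after one interval: r = e^(−kτ) = e^(−0.02888 × 13.3) = 0.6811
Before dose 3, 2 doses have been given (aged 1τ, 2τ).
C_trough = C₀ × (r + r²) = 5.016 × (0.6811 + 0.4639) = 5.743 mg/L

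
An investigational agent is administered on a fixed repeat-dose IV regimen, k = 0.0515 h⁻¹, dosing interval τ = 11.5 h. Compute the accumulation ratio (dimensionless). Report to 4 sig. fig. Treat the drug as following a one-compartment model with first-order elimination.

e^(−kτ) = e^(−0.05150 × 11.5) = 0.5531
Accumulation ratio R = 1 / (1 − e^(−kτ)) = 1 / (1 − 0.5531) = 2.238

2.238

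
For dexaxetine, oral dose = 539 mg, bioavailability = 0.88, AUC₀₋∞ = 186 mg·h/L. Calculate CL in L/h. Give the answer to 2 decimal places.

2.55 L/h

CL = F·Dose / AUC = 0.88 × 539 / 186 = 2.550 L/h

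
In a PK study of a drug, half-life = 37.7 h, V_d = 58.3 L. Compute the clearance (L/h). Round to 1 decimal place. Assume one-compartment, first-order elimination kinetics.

1.1 L/h

k = ln2 / t½ = 0.693147 / 37.7 = 0.01839 h⁻¹
CL = k × Vd = 0.01839 × 58.3 = 1.072 L/h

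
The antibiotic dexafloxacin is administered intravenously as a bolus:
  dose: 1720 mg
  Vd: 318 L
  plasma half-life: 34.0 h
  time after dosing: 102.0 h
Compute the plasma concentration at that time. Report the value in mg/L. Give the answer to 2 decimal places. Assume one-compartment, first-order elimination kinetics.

C₀ = Dose / Vd = 1720 / 318 = 5.409 mg/L
k = ln2 / t½ = 0.693147 / 34.0 = 0.02039 h⁻¹
t / t½ = 102.0 / 34.0 = 3 half-lives
C = C₀ × (1/2)^3 = 5.409 × 0.1250 = 0.6761 mg/L

0.68 mg/L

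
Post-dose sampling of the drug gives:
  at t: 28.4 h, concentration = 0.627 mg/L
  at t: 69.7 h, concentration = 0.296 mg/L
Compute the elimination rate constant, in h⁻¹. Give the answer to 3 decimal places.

k = ln(C₁/C₂) / (t₂ − t₁) = ln(0.627/0.296) / (69.7 − 28.4)
  = 0.7506 / 41.30 = 0.01817 h⁻¹

0.018 h⁻¹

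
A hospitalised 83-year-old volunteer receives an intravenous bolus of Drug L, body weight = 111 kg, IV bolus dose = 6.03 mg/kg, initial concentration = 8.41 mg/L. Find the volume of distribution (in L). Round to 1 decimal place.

Dose = 6.03 × 111 = 669.3 mg
Vd = Dose / C₀ = 669.3 / 8.41 = 79.58 L

79.6 L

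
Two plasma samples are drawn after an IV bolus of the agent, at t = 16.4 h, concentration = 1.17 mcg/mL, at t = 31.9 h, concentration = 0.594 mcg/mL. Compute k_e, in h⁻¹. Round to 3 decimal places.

k = ln(C₁/C₂) / (t₂ − t₁) = ln(1.17/0.594) / (31.9 − 16.4)
  = 0.6779 / 15.50 = 0.04374 h⁻¹

0.044 h⁻¹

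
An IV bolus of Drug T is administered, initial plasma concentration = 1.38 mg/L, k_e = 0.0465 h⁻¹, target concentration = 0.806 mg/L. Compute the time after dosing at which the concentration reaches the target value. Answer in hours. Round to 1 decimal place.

t = ln(C₀ / C) / k = ln(1.380 / 0.806) / 0.04650
  = ln(1.712) / 0.04650 = 0.5377 / 0.04650 = 11.56 h

11.6 h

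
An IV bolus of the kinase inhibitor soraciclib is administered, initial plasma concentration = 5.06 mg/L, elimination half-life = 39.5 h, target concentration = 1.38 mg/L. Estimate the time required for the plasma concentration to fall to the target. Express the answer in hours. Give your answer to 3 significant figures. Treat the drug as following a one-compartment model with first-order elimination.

k = ln2 / t½ = 0.693147 / 39.5 = 0.01755 h⁻¹
t = ln(C₀ / C) / k = ln(5.060 / 1.38) / 0.01755
  = ln(3.667) / 0.01755 = 1.299 / 0.01755 = 74.02 h

74.0 h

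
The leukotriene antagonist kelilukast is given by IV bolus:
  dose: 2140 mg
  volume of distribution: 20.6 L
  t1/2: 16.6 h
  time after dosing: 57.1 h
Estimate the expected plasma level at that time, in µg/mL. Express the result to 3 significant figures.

C₀ = Dose / Vd = 2140 / 20.6 = 103.9 mg/L
k = ln2 / t½ = 0.693147 / 16.6 = 0.04176 h⁻¹
C = C₀ · e^(−k·t) = 103.9 × e^(−0.04176 × 57.1)
  = 103.9 × 0.09214 = 9.573 mg/L
(9.573 mg/L = 9.573 µg/mL)

9.57 µg/mL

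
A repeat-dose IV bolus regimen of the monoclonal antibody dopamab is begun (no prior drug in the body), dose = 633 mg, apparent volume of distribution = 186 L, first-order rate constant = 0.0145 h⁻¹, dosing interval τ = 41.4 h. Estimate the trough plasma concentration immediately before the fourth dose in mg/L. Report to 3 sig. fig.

C₀ per dose = Dose / Vd = 633 / 186 = 3.403 mg/L
Fraction remaining after one interval: r = e^(−kτ) = e^(−0.01450 × 41.4) = 0.5486
Before dose 4, 3 doses have been given (aged 1τ, 2τ, 3τ).
C_trough = C₀ × (r + r² + … + r^3) = C₀ × r(1−r^3)/(1−r)
        = 3.403 × 0.5486 × (1 − 0.1651) / (1 − 0.5486) = 3.453 mg/L

3.45 mg/L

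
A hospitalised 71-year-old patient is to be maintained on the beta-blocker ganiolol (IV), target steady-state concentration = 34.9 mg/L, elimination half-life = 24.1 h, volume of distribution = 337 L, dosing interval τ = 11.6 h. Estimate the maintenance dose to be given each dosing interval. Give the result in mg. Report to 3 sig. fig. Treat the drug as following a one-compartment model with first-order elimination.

3920 mg

k = ln2 / t½ = 0.693147 / 24.1 = 0.02876 h⁻¹
CL = k × Vd = 0.02876 × 337 = 9.692 L/h
At steady state, Dose/τ = Css × CL.
Dose = Css × CL × τ = 34.9 × 9.692 × 11.6 = 3924 mg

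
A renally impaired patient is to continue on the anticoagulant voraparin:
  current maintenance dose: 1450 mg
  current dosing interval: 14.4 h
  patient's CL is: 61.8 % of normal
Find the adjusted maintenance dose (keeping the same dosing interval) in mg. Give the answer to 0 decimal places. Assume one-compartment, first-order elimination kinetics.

896 mg

To keep the same average steady-state level, dosing rate must scale with clearance.
CL ratio = 61.8 / 100 = 0.6180
New dose (same interval) = 1450 × 0.6180 = 896.1 mg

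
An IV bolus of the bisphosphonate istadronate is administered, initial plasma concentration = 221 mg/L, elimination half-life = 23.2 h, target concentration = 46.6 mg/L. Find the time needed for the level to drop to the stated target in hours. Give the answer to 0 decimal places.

k = ln2 / t½ = 0.693147 / 23.2 = 0.02988 h⁻¹
t = ln(C₀ / C) / k = ln(221.0 / 46.6) / 0.02988
  = ln(4.742) / 0.02988 = 1.556 / 0.02988 = 52.07 h

52 h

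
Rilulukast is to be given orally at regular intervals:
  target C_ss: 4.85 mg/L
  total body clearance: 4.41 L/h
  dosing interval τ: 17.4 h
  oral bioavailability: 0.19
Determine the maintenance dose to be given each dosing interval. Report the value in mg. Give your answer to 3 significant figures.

1960 mg

At steady state, F × (Dose/τ) = Css × CL.
Dose = Css × CL × τ / F = 4.85 × 4.410 × 17.4 / 0.19 = 1959 mg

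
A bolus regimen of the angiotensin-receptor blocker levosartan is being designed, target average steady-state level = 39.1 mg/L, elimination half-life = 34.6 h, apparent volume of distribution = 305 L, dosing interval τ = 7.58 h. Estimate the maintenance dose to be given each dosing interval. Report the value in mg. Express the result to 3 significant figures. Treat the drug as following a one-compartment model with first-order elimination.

1810 mg

k = ln2 / t½ = 0.693147 / 34.6 = 0.02003 h⁻¹
CL = k × Vd = 0.02003 × 305 = 6.109 L/h
At steady state, Dose/τ = Css × CL.
Dose = Css × CL × τ = 39.1 × 6.109 × 7.58 = 1811 mg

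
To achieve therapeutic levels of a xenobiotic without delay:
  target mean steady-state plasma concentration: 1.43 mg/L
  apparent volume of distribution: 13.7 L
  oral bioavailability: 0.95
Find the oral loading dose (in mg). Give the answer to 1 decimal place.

20.6 mg

LD = Css × Vd / F = 1.43 × 13.7 / 0.95 = 20.62 mg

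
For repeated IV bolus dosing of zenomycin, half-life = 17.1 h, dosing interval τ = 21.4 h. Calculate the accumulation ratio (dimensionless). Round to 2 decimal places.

k = ln2 / t½ = 0.693147 / 17.1 = 0.04053 h⁻¹
e^(−kτ) = e^(−0.04053 × 21.4) = 0.4201
Accumulation ratio R = 1 / (1 − e^(−kτ)) = 1 / (1 − 0.4201) = 1.724

1.72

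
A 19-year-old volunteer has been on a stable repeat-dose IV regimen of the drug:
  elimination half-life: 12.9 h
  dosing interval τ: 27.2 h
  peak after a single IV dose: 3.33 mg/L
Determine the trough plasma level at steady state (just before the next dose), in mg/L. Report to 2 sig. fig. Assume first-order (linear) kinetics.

1.0 mg/L

k = ln2 / t½ = 0.693147 / 12.9 = 0.05373 h⁻¹
e^(−kτ) = e^(−0.05373 × 27.2) = 0.2319
Accumulation ratio R = 1 / (1 − e^(−kτ)) = 1 / (1 − 0.2319) = 1.302
Steady-state trough = C₀ × R × e^(−kτ) = 3.33 × 1.302 × 0.2319 = 1.005 mg/L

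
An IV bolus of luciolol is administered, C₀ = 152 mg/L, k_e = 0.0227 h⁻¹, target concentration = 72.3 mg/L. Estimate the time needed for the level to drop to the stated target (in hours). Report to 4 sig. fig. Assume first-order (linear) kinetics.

32.73 h

t = ln(C₀ / C) / k = ln(152.0 / 72.3) / 0.02270
  = ln(2.102) / 0.02270 = 0.7429 / 0.02270 = 32.73 h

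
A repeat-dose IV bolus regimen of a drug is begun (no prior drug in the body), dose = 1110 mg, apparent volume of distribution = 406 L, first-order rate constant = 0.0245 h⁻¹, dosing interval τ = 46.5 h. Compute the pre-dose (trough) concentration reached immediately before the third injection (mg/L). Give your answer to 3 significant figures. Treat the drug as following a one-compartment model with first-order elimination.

C₀ per dose = Dose / Vd = 1110 / 406 = 2.734 mg/L
Fraction remaining after one interval: r = e^(−kτ) = e^(−0.02450 × 46.5) = 0.3201
Before dose 3, 2 doses have been given (aged 1τ, 2τ).
C_trough = C₀ × (r + r²) = 2.734 × (0.3201 + 0.1025) = 1.155 mg/L

1.16 mg/L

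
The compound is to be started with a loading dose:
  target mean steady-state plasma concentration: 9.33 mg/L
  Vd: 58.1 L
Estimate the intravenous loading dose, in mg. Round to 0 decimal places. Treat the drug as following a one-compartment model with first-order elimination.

542 mg

LD = Css × Vd = 9.33 × 58.1 = 542.1 mg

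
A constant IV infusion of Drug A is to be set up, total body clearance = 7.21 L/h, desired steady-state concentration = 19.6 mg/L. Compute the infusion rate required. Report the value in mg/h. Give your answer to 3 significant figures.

141 mg/h

At steady state, infusion rate R₀ = Css × CL = 19.6 × 7.210 = 141.3 mg/h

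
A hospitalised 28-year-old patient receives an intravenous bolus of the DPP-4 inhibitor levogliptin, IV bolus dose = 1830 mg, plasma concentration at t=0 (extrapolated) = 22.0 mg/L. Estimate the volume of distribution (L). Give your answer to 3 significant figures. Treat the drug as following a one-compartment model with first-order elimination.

83.2 L

Vd = Dose / C₀ = 1830 / 22.0 = 83.18 L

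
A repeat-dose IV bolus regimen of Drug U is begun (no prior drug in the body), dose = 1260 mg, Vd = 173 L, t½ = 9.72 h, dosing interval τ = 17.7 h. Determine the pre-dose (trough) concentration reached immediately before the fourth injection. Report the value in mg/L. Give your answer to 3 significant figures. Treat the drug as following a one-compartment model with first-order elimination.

C₀ per dose = Dose / Vd = 1260 / 173 = 7.283 mg/L
k = ln2 / t½ = 0.693147 / 9.72 = 0.07131 h⁻¹
Fraction remaining after one interval: r = e^(−kτ) = e^(−0.07131 × 17.7) = 0.2830
Before dose 4, 3 doses have been given (aged 1τ, 2τ, 3τ).
C_trough = C₀ × (r + r² + … + r^3) = C₀ × r(1−r^3)/(1−r)
        = 7.283 × 0.2830 × (1 − 0.02267) / (1 − 0.2830) = 2.809 mg/L

2.81 mg/L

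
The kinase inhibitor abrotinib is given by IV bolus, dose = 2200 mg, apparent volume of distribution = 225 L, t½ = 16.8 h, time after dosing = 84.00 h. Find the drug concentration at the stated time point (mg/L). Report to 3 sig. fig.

0.306 mg/L

C₀ = Dose / Vd = 2200 / 225 = 9.778 mg/L
k = ln2 / t½ = 0.693147 / 16.8 = 0.04126 h⁻¹
t / t½ = 84.00 / 16.8 = 5 half-lives
C = C₀ × (1/2)^5 = 9.778 × 0.03125 = 0.3056 mg/L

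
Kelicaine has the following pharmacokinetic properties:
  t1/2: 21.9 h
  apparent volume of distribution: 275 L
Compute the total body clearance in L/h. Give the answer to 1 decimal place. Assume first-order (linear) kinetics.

k = ln2 / t½ = 0.693147 / 21.9 = 0.03165 h⁻¹
CL = k × Vd = 0.03165 × 275 = 8.704 L/h

8.7 L/h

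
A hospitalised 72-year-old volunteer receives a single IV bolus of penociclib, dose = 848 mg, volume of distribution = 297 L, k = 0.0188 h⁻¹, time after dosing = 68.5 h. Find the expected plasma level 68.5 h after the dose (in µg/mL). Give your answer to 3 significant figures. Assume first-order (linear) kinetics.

C₀ = Dose / Vd = 848.0 / 297 = 2.855 mg/L
C = C₀ · e^(−k·t) = 2.855 × e^(−0.01880 × 68.5)
  = 2.855 × 0.2759 = 0.7877 mg/L
(0.7877 mg/L = 0.7877 µg/mL)

0.788 µg/mL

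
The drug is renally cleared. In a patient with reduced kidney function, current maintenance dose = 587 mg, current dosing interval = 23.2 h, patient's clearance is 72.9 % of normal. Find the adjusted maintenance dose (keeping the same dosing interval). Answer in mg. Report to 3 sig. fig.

428 mg

To keep the same average steady-state level, dosing rate must scale with clearance.
CL ratio = 72.9 / 100 = 0.7290
New dose (same interval) = 587 × 0.7290 = 427.9 mg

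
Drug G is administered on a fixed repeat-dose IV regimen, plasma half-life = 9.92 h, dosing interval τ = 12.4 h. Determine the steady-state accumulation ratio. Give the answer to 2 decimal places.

1.73

k = ln2 / t½ = 0.693147 / 9.92 = 0.06987 h⁻¹
e^(−kτ) = e^(−0.06987 × 12.4) = 0.4205
Accumulation ratio R = 1 / (1 − e^(−kτ)) = 1 / (1 − 0.4205) = 1.726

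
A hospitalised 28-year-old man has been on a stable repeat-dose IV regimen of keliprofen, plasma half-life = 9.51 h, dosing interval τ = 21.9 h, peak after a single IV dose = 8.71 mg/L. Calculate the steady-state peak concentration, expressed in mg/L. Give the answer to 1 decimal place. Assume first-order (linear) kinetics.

10.9 mg/L

k = ln2 / t½ = 0.693147 / 9.51 = 0.07289 h⁻¹
e^(−kτ) = e^(−0.07289 × 21.9) = 0.2026
Accumulation ratio R = 1 / (1 − e^(−kτ)) = 1 / (1 − 0.2026) = 1.254
Steady-state peak = C₀ × R = 8.71 × 1.254 = 10.92 mg/L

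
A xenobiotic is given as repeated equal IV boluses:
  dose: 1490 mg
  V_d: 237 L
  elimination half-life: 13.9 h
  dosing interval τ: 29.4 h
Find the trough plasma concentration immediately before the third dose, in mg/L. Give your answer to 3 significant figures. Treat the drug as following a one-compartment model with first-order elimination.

C₀ per dose = Dose / Vd = 1490 / 237 = 6.287 mg/L
k = ln2 / t½ = 0.693147 / 13.9 = 0.04987 h⁻¹
Fraction remaining after one interval: r = e^(−kτ) = e^(−0.04987 × 29.4) = 0.2308
Before dose 3, 2 doses have been given (aged 1τ, 2τ).
C_trough = C₀ × (r + r²) = 6.287 × (0.2308 + 0.05327) = 1.786 mg/L

1.79 mg/L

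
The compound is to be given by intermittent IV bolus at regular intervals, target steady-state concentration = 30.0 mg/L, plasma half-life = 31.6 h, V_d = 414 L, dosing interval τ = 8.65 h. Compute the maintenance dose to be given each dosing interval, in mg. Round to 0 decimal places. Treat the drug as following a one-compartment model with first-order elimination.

2357 mg

k = ln2 / t½ = 0.693147 / 31.6 = 0.02194 h⁻¹
CL = k × Vd = 0.02194 × 414 = 9.083 L/h
At steady state, Dose/τ = Css × CL.
Dose = Css × CL × τ = 30.0 × 9.083 × 8.65 = 2357 mg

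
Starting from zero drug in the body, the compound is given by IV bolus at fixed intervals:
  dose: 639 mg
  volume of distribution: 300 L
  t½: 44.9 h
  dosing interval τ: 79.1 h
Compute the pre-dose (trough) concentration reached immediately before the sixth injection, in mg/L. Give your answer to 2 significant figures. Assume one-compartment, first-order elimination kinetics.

C₀ per dose = Dose / Vd = 639 / 300 = 2.130 mg/L
k = ln2 / t½ = 0.693147 / 44.9 = 0.01544 h⁻¹
Fraction remaining after one interval: r = e^(−kτ) = e^(−0.01544 × 79.1) = 0.2948
Before dose 6, 5 doses have been given (aged 1τ, 2τ, 3τ, 4τ, 5τ).
C_trough = C₀ × (r + r² + … + r^5) = C₀ × r(1−r^5)/(1−r)
        = 2.130 × 0.2948 × (1 − 0.002227) / (1 − 0.2948) = 0.8884 mg/L

0.89 mg/L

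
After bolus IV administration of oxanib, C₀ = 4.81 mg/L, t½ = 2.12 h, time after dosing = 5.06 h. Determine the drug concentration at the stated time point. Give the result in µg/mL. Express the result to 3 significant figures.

k = ln2 / t½ = 0.693147 / 2.12 = 0.3270 h⁻¹
C = C₀ · e^(−k·t) = 4.810 × e^(−0.3270 × 5.06)
  = 4.810 × 0.1912 = 0.9197 mg/L
(0.9197 mg/L = 0.9197 µg/mL)

0.920 µg/mL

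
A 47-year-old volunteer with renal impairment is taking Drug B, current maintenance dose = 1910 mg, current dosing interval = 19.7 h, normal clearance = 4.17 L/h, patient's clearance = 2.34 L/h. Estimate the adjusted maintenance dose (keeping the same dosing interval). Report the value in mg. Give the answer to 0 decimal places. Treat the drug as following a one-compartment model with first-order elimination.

To keep the same average steady-state level, dosing rate must scale with clearance.
CL ratio = 2.34 / 4.17 = 0.5612
New dose (same interval) = 1910 × 0.5612 = 1072 mg

1072 mg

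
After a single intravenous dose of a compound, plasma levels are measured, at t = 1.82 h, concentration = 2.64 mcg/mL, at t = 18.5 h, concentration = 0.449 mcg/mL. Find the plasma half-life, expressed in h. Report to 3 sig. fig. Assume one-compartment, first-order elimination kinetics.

6.53 h

k = ln(C₁/C₂) / (t₂ − t₁) = ln(2.64/0.449) / (18.5 − 1.82)
  = 1.772 / 16.68 = 0.1062 h⁻¹
t½ = ln2 / k = 0.693147 / 0.1062 = 6.527 h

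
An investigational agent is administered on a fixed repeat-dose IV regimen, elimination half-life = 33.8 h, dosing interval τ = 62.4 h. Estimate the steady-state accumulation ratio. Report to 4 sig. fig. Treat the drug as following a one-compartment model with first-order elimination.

k = ln2 / t½ = 0.693147 / 33.8 = 0.02051 h⁻¹
e^(−kτ) = e^(−0.02051 × 62.4) = 0.2781
Accumulation ratio R = 1 / (1 − e^(−kτ)) = 1 / (1 − 0.2781) = 1.385

1.385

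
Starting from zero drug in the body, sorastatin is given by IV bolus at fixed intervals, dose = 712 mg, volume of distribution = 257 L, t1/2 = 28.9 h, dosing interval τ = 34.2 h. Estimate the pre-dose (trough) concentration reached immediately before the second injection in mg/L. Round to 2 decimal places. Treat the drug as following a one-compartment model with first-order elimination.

C₀ per dose = Dose / Vd = 712 / 257 = 2.770 mg/L
k = ln2 / t½ = 0.693147 / 28.9 = 0.02398 h⁻¹
Fraction remaining after one interval: r = e^(−kτ) = e^(−0.02398 × 34.2) = 0.4404
Before dose 2, 1 dose has been given (aged 1τ).
C_trough = C₀ × r = 2.770 × 0.4404 = 1.220 mg/L

1.22 mg/L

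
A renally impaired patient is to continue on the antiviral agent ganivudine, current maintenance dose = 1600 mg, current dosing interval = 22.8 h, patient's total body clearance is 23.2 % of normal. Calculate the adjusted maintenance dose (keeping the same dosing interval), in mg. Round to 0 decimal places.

371 mg

To keep the same average steady-state level, dosing rate must scale with clearance.
CL ratio = 23.2 / 100 = 0.2320
New dose (same interval) = 1600 × 0.2320 = 371.2 mg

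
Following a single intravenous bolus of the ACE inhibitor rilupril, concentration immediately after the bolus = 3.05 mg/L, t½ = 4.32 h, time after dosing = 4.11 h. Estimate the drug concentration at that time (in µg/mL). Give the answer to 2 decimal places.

k = ln2 / t½ = 0.693147 / 4.32 = 0.1605 h⁻¹
C = C₀ · e^(−k·t) = 3.050 × e^(−0.1605 × 4.11)
  = 3.050 × 0.5170 = 1.577 mg/L
(1.577 mg/L = 1.577 µg/mL)

1.58 µg/mL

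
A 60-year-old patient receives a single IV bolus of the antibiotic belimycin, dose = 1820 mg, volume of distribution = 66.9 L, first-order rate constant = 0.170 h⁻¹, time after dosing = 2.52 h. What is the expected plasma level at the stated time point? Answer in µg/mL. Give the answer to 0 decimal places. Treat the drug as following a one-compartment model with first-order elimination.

18 µg/mL

C₀ = Dose / Vd = 1820 / 66.9 = 27.20 mg/L
C = C₀ · e^(−k·t) = 27.20 × e^(−0.1700 × 2.52)
  = 27.20 × 0.6516 = 17.72 mg/L
(17.72 mg/L = 17.72 µg/mL)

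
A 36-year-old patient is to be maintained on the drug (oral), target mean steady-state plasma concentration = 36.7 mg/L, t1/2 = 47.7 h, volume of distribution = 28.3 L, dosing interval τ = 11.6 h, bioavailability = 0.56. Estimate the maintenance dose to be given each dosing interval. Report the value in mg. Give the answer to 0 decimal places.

k = ln2 / t½ = 0.693147 / 47.7 = 0.01453 h⁻¹
CL = k × Vd = 0.01453 × 28.3 = 0.4112 L/h
At steady state, F × (Dose/τ) = Css × CL.
Dose = Css × CL × τ / F = 36.7 × 0.4112 × 11.6 / 0.56 = 312.6 mg

313 mg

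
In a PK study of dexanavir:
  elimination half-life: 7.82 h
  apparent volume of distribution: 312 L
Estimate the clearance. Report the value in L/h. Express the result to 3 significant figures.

k = ln2 / t½ = 0.693147 / 7.82 = 0.08864 h⁻¹
CL = k × Vd = 0.08864 × 312 = 27.66 L/h

27.7 L/h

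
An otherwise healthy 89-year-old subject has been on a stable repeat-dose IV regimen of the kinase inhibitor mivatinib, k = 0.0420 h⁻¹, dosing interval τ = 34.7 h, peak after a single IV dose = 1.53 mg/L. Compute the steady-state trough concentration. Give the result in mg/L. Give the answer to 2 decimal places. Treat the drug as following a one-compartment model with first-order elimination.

0.46 mg/L

e^(−kτ) = e^(−0.04200 × 34.7) = 0.2328
Accumulation ratio R = 1 / (1 − e^(−kτ)) = 1 / (1 − 0.2328) = 1.303
Steady-state trough = C₀ × R × e^(−kτ) = 1.53 × 1.303 × 0.2328 = 0.4641 mg/L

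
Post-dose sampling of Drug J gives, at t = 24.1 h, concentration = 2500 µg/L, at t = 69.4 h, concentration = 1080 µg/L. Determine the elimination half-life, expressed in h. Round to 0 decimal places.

37 h

k = ln(C₁/C₂) / (t₂ − t₁) = ln(2500/1080) / (69.4 − 24.1)
  = 0.8393 / 45.30 = 0.01853 h⁻¹
t½ = ln2 / k = 0.693147 / 0.01853 = 37.41 h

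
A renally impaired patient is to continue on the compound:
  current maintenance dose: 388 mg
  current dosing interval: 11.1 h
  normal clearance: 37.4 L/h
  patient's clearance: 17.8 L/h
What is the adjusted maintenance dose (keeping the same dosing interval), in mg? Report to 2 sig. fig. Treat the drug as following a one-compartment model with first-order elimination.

180 mg

To keep the same average steady-state level, dosing rate must scale with clearance.
CL ratio = 17.8 / 37.4 = 0.4759
New dose (same interval) = 388 × 0.4759 = 184.6 mg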